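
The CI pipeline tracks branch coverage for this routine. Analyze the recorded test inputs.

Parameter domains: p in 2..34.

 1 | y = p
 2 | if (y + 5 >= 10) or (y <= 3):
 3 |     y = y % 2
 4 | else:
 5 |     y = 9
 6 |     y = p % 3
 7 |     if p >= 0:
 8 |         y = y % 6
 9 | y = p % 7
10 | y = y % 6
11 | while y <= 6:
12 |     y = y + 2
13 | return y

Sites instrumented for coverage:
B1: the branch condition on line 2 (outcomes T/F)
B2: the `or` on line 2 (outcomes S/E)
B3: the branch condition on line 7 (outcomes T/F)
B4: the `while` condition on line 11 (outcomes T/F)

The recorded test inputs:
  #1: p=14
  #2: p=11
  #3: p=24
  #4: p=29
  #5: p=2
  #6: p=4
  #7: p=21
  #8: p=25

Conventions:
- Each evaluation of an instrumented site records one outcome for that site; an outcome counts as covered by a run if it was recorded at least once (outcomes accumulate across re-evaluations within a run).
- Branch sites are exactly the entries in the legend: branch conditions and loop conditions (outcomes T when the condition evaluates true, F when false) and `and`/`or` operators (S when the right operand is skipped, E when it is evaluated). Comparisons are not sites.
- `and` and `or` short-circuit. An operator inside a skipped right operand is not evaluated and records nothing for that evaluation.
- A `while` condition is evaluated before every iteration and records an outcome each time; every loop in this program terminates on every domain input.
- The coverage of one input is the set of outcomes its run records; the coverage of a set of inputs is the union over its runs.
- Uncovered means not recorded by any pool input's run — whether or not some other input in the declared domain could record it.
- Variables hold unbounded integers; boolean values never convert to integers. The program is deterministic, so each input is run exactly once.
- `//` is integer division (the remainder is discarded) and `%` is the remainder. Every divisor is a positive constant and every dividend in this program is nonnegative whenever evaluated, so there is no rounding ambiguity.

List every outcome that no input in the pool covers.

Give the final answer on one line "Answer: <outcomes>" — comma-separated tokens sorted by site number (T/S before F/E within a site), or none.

input #1 (p=14): events B2->S, B1->T, B4->T, B4->T, B4->T, B4->T, B4->F; covers B1=T, B2=S, B4=T, B4=F
input #2 (p=11): events B2->S, B1->T, B4->T, B4->T, B4->F; covers B1=T, B2=S, B4=T, B4=F
input #3 (p=24): events B2->S, B1->T, B4->T, B4->T, B4->F; covers B1=T, B2=S, B4=T, B4=F
input #4 (p=29): events B2->S, B1->T, B4->T, B4->T, B4->T, B4->F; covers B1=T, B2=S, B4=T, B4=F
input #5 (p=2): events B2->E, B1->T, B4->T, B4->T, B4->T, B4->F; covers B1=T, B2=E, B4=T, B4=F
input #6 (p=4): events B2->E, B1->F, B3->T, B4->T, B4->T, B4->F; covers B1=F, B2=E, B3=T, B4=T, B4=F
input #7 (p=21): events B2->S, B1->T, B4->T, B4->T, B4->T, B4->T, B4->F; covers B1=T, B2=S, B4=T, B4=F
input #8 (p=25): events B2->S, B1->T, B4->T, B4->T, B4->F; covers B1=T, B2=S, B4=T, B4=F
union over the pool: B1=T, B1=F, B2=S, B2=E, B3=T, B4=T, B4=F
uncovered (1 of 8): B3=F

Answer: B3=F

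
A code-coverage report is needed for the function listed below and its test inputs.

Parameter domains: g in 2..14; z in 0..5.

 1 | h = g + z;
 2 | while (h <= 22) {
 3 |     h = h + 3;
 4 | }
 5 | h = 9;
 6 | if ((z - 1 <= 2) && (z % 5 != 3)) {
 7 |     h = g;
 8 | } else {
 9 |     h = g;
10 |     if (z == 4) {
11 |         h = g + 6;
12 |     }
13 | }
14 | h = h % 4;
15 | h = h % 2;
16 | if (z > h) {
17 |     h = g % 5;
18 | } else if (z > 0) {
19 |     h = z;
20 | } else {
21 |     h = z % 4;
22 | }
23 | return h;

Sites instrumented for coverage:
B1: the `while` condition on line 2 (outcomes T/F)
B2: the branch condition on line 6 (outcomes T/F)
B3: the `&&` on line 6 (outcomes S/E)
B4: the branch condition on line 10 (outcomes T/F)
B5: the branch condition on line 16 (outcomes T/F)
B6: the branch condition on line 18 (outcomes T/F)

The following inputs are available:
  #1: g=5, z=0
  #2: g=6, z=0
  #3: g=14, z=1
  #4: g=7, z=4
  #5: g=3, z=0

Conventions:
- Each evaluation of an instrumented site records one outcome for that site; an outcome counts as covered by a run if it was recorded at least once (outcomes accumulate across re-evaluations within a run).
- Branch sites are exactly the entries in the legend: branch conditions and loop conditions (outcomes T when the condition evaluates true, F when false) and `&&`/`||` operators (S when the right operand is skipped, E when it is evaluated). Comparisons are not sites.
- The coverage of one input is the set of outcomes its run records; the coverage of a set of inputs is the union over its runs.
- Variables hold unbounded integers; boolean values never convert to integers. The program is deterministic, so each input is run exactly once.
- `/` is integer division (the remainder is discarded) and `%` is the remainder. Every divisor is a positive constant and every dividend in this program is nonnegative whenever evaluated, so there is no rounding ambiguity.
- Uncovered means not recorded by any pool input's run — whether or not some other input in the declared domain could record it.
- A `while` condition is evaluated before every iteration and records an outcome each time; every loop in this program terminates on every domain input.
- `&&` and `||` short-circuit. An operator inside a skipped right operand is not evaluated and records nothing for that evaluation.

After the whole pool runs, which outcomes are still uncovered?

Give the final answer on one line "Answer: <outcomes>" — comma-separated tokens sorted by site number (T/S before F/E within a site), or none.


input #1, g=5, z=0: events B1->T, B1->T, B1->T, B1->T, B1->T, B1->T, B1->F, B3->E, B2->T, B5->F, B6->F; outcomes B1=T, B1=F, B2=T, B3=E, B5=F, B6=F
input #2, g=6, z=0: events B1->T, B1->T, B1->T, B1->T, B1->T, B1->T, B1->F, B3->E, B2->T, B5->F, B6->F; outcomes B1=T, B1=F, B2=T, B3=E, B5=F, B6=F
input #3, g=14, z=1: events B1->T, B1->T, B1->T, B1->F, B3->E, B2->T, B5->T; outcomes B1=T, B1=F, B2=T, B3=E, B5=T
input #4, g=7, z=4: events B1->T, B1->T, B1->T, B1->T, B1->F, B3->S, B2->F, B4->T, B5->T; outcomes B1=T, B1=F, B2=F, B3=S, B4=T, B5=T
input #5, g=3, z=0: events B1->T, B1->T, B1->T, B1->T, B1->T, B1->T, B1->T, B1->F, B3->E, B2->T, B5->F, B6->F; outcomes B1=T, B1=F, B2=T, B3=E, B5=F, B6=F
union over the pool: B1=T, B1=F, B2=T, B2=F, B3=S, B3=E, B4=T, B5=T, B5=F, B6=F
uncovered (2 of 12): B4=F, B6=T
Answer: B4=F, B6=T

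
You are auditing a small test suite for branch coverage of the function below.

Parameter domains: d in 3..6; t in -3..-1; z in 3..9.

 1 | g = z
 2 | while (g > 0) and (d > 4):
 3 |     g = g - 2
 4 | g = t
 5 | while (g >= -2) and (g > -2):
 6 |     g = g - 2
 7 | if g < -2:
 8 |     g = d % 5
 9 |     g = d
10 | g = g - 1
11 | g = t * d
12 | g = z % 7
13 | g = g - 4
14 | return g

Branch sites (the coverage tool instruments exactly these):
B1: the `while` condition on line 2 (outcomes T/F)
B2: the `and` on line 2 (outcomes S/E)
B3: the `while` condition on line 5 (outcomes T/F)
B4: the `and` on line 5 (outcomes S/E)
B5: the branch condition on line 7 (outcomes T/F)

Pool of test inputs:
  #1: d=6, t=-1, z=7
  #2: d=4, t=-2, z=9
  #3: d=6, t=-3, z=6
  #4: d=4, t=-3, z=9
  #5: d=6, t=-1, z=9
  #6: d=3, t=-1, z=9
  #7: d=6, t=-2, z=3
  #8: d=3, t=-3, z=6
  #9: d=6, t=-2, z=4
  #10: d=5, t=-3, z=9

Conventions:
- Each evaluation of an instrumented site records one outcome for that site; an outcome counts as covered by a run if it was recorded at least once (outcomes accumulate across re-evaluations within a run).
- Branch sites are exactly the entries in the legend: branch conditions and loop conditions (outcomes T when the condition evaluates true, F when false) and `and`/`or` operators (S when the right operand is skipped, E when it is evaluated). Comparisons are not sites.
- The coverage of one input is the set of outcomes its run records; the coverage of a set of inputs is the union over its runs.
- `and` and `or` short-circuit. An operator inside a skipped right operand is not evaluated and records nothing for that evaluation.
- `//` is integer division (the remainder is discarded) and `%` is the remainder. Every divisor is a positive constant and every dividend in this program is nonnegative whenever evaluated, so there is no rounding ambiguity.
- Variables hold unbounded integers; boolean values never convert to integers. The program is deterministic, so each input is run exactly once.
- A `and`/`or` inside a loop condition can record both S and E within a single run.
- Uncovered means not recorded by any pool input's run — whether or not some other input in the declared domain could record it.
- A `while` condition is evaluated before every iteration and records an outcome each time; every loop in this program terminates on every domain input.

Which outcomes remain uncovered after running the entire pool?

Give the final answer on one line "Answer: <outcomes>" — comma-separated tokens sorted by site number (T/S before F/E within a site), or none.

test 1 (d=6, t=-1, z=7) fires B2->E, B1->T, B2->E, B1->T, B2->E, B1->T, B2->E, B1->T, B2->S, B1->F, B4->E, B3->T, B4->S, B3->F, ...; hits B1=T, B1=F, B2=S, B2=E, B3=T, B3=F, B4=S, B4=E, B5=T
test 2 (d=4, t=-2, z=9) fires B2->E, B1->F, B4->E, B3->F, B5->F; hits B1=F, B2=E, B3=F, B4=E, B5=F
test 3 (d=6, t=-3, z=6) fires B2->E, B1->T, B2->E, B1->T, B2->E, B1->T, B2->S, B1->F, B4->S, B3->F, B5->T; hits B1=T, B1=F, B2=S, B2=E, B3=F, B4=S, B5=T
test 4 (d=4, t=-3, z=9) fires B2->E, B1->F, B4->S, B3->F, B5->T; hits B1=F, B2=E, B3=F, B4=S, B5=T
test 5 (d=6, t=-1, z=9) fires B2->E, B1->T, B2->E, B1->T, B2->E, B1->T, B2->E, B1->T, B2->E, B1->T, B2->S, B1->F, B4->E, B3->T, ...; hits B1=T, B1=F, B2=S, B2=E, B3=T, B3=F, B4=S, B4=E, B5=T
test 6 (d=3, t=-1, z=9) fires B2->E, B1->F, B4->E, B3->T, B4->S, B3->F, B5->T; hits B1=F, B2=E, B3=T, B3=F, B4=S, B4=E, B5=T
test 7 (d=6, t=-2, z=3) fires B2->E, B1->T, B2->E, B1->T, B2->S, B1->F, B4->E, B3->F, B5->F; hits B1=T, B1=F, B2=S, B2=E, B3=F, B4=E, B5=F
test 8 (d=3, t=-3, z=6) fires B2->E, B1->F, B4->S, B3->F, B5->T; hits B1=F, B2=E, B3=F, B4=S, B5=T
test 9 (d=6, t=-2, z=4) fires B2->E, B1->T, B2->E, B1->T, B2->S, B1->F, B4->E, B3->F, B5->F; hits B1=T, B1=F, B2=S, B2=E, B3=F, B4=E, B5=F
test 10 (d=5, t=-3, z=9) fires B2->E, B1->T, B2->E, B1->T, B2->E, B1->T, B2->E, B1->T, B2->E, B1->T, B2->S, B1->F, B4->S, B3->F, ...; hits B1=T, B1=F, B2=S, B2=E, B3=F, B4=S, B5=T
union over the pool: B1=T, B1=F, B2=S, B2=E, B3=T, B3=F, B4=S, B4=E, B5=T, B5=F
uncovered (0 of 10): none

Answer: none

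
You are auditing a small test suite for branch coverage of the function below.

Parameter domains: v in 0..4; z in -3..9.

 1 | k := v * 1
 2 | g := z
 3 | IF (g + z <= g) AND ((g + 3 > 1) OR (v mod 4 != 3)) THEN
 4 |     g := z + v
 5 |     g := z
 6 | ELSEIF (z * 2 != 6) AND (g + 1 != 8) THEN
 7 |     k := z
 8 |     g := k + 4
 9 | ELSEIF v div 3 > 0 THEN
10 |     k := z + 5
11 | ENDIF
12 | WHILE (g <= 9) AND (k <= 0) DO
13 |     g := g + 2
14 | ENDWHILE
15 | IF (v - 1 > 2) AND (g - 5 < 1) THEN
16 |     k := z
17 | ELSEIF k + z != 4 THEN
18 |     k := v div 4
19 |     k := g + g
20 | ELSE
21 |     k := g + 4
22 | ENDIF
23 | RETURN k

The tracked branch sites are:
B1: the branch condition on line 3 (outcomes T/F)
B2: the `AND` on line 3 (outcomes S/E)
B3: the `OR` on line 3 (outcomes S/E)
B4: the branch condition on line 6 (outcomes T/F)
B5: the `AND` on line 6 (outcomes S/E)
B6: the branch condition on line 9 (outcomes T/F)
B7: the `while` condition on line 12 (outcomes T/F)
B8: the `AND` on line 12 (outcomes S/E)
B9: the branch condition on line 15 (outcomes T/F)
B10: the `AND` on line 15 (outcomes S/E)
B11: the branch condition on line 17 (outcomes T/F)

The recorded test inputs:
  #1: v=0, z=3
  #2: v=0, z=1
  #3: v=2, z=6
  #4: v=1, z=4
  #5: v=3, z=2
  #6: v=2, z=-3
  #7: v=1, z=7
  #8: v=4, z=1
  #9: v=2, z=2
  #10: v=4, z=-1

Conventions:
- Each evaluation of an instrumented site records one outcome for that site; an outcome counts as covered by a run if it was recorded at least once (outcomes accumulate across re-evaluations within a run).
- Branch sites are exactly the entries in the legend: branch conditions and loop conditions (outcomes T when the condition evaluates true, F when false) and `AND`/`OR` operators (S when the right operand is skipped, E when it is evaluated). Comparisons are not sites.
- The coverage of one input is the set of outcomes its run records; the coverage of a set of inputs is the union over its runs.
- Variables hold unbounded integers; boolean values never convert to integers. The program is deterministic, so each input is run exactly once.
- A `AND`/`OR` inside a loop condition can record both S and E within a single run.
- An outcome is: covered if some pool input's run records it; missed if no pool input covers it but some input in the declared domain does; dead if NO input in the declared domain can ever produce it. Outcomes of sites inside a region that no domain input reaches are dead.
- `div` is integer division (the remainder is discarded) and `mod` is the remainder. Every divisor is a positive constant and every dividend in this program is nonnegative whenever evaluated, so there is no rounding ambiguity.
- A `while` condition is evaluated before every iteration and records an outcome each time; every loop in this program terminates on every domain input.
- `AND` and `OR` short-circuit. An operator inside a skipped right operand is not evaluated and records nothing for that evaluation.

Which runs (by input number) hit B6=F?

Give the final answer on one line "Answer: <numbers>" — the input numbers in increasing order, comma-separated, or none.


input #1 (v=0, z=3): produces B6=F
input #2 (v=0, z=1): does not produce B6=F
input #3 (v=2, z=6): does not produce B6=F
input #4 (v=1, z=4): does not produce B6=F
input #5 (v=3, z=2): does not produce B6=F
input #6 (v=2, z=-3): does not produce B6=F
input #7 (v=1, z=7): produces B6=F
input #8 (v=4, z=1): does not produce B6=F
input #9 (v=2, z=2): does not produce B6=F
input #10 (v=4, z=-1): does not produce B6=F
Answer: 1, 7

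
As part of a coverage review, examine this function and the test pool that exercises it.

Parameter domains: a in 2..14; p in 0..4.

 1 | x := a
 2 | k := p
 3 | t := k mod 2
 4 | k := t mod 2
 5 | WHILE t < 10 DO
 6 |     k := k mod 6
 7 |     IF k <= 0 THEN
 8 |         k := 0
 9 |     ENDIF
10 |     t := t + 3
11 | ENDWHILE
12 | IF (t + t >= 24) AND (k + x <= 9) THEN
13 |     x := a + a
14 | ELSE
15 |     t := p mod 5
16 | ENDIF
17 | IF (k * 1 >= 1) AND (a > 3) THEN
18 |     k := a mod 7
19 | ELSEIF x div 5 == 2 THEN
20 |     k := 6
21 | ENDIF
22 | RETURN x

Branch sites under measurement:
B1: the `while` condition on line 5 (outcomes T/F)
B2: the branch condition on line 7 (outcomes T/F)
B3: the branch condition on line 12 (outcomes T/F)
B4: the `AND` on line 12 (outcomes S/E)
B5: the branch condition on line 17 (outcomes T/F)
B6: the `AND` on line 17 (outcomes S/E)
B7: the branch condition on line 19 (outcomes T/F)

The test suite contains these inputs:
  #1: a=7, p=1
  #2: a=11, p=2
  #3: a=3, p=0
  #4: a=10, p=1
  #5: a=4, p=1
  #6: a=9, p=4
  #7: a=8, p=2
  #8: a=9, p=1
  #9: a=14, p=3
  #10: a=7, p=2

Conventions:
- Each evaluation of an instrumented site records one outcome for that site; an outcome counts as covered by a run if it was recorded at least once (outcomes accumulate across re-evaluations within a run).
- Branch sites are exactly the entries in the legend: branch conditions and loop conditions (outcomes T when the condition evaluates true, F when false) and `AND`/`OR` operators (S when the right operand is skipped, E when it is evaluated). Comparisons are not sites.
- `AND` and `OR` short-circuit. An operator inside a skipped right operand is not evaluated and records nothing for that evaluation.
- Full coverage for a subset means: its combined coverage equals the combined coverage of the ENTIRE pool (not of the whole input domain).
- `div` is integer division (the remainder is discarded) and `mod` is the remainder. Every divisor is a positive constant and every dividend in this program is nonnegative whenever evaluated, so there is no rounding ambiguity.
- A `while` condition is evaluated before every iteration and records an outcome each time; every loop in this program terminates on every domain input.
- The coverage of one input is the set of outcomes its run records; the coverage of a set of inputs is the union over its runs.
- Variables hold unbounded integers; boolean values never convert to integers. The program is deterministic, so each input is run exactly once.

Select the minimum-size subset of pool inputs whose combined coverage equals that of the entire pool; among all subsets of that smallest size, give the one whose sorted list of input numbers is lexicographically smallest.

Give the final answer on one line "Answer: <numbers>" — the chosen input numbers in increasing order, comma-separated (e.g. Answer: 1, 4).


#1 (a=7, p=1) -> B1->T, B2->F, B1->T, B2->F, B1->T, B2->F, B1->F, B4->S, B3->F, B6->E, B5->T; covered: B1=T, B1=F, B2=F, B3=F, B4=S, B5=T, B6=E
#2 (a=11, p=2) -> B1->T, B2->T, B1->T, B2->T, B1->T, B2->T, B1->T, B2->T, B1->F, B4->E, B3->F, B6->S, B5->F, B7->T; covered: B1=T, B1=F, B2=T, B3=F, B4=E, B5=F, B6=S, B7=T
#3 (a=3, p=0) -> B1->T, B2->T, B1->T, B2->T, B1->T, B2->T, B1->T, B2->T, B1->F, B4->E, B3->T, B6->S, B5->F, B7->F; covered: B1=T, B1=F, B2=T, B3=T, B4=E, B5=F, B6=S, B7=F
#4 (a=10, p=1) -> B1->T, B2->F, B1->T, B2->F, B1->T, B2->F, B1->F, B4->S, B3->F, B6->E, B5->T; covered: B1=T, B1=F, B2=F, B3=F, B4=S, B5=T, B6=E
#5 (a=4, p=1) -> B1->T, B2->F, B1->T, B2->F, B1->T, B2->F, B1->F, B4->S, B3->F, B6->E, B5->T; covered: B1=T, B1=F, B2=F, B3=F, B4=S, B5=T, B6=E
#6 (a=9, p=4) -> B1->T, B2->T, B1->T, B2->T, B1->T, B2->T, B1->T, B2->T, B1->F, B4->E, B3->T, B6->S, B5->F, B7->F; covered: B1=T, B1=F, B2=T, B3=T, B4=E, B5=F, B6=S, B7=F
#7 (a=8, p=2) -> B1->T, B2->T, B1->T, B2->T, B1->T, B2->T, B1->T, B2->T, B1->F, B4->E, B3->T, B6->S, B5->F, B7->F; covered: B1=T, B1=F, B2=T, B3=T, B4=E, B5=F, B6=S, B7=F
#8 (a=9, p=1) -> B1->T, B2->F, B1->T, B2->F, B1->T, B2->F, B1->F, B4->S, B3->F, B6->E, B5->T; covered: B1=T, B1=F, B2=F, B3=F, B4=S, B5=T, B6=E
#9 (a=14, p=3) -> B1->T, B2->F, B1->T, B2->F, B1->T, B2->F, B1->F, B4->S, B3->F, B6->E, B5->T; covered: B1=T, B1=F, B2=F, B3=F, B4=S, B5=T, B6=E
#10 (a=7, p=2) -> B1->T, B2->T, B1->T, B2->T, B1->T, B2->T, B1->T, B2->T, B1->F, B4->E, B3->T, B6->S, B5->F, B7->T; covered: B1=T, B1=F, B2=T, B3=T, B4=E, B5=F, B6=S, B7=T
together the pool reaches 14 outcomes: B1=T, B1=F, B2=T, B2=F, B3=T, B3=F, B4=S, B4=E, B5=T, B5=F, B6=S, B6=E, B7=T, B7=F
no size-1 subset reaches all 14 outcomes (best union: 8/14)
no size-2 subset reaches all 14 outcomes (best union: 13/14)
inputs {1, 2, 3} (size 3) cover everything; no size-3 subset with a lexicographically smaller index list covers all 14
Answer: 1, 2, 3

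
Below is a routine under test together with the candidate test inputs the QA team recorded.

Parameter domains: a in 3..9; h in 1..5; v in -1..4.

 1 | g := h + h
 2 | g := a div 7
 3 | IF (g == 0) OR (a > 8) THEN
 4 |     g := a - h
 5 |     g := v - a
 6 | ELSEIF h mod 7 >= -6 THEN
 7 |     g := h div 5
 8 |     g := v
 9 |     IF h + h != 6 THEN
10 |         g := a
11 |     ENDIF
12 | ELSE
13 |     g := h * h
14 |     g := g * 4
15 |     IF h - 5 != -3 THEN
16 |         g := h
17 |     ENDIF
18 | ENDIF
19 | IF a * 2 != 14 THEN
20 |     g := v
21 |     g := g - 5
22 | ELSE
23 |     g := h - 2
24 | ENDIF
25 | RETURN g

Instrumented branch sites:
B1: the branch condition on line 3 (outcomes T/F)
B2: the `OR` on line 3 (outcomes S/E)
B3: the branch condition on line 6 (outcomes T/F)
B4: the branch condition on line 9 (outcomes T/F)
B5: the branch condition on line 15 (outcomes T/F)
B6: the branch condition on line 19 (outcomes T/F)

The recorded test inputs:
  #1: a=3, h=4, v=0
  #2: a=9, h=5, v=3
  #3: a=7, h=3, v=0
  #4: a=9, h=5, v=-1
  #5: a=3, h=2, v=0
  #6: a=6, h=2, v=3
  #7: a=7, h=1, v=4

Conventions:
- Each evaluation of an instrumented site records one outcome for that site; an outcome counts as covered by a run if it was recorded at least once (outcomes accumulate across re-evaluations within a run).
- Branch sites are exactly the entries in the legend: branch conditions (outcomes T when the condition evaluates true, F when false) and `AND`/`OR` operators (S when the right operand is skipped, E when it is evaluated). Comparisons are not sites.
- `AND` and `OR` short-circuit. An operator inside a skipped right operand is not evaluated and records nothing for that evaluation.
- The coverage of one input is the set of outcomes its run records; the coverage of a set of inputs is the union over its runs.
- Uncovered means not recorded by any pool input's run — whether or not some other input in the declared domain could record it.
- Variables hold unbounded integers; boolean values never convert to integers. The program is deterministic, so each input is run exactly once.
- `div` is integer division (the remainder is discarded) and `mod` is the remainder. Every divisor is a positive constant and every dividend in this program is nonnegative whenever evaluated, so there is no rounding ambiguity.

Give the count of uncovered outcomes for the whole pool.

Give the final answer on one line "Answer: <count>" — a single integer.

test 1 (a=3, h=4, v=0) fires B2->S, B1->T, B6->T; hits B1=T, B2=S, B6=T
test 2 (a=9, h=5, v=3) fires B2->E, B1->T, B6->T; hits B1=T, B2=E, B6=T
test 3 (a=7, h=3, v=0) fires B2->E, B1->F, B3->T, B4->F, B6->F; hits B1=F, B2=E, B3=T, B4=F, B6=F
test 4 (a=9, h=5, v=-1) fires B2->E, B1->T, B6->T; hits B1=T, B2=E, B6=T
test 5 (a=3, h=2, v=0) fires B2->S, B1->T, B6->T; hits B1=T, B2=S, B6=T
test 6 (a=6, h=2, v=3) fires B2->S, B1->T, B6->T; hits B1=T, B2=S, B6=T
test 7 (a=7, h=1, v=4) fires B2->E, B1->F, B3->T, B4->T, B6->F; hits B1=F, B2=E, B3=T, B4=T, B6=F
union over the pool: B1=T, B1=F, B2=S, B2=E, B3=T, B4=T, B4=F, B6=T, B6=F
uncovered (3 of 12): B3=F, B5=T, B5=F

Answer: 3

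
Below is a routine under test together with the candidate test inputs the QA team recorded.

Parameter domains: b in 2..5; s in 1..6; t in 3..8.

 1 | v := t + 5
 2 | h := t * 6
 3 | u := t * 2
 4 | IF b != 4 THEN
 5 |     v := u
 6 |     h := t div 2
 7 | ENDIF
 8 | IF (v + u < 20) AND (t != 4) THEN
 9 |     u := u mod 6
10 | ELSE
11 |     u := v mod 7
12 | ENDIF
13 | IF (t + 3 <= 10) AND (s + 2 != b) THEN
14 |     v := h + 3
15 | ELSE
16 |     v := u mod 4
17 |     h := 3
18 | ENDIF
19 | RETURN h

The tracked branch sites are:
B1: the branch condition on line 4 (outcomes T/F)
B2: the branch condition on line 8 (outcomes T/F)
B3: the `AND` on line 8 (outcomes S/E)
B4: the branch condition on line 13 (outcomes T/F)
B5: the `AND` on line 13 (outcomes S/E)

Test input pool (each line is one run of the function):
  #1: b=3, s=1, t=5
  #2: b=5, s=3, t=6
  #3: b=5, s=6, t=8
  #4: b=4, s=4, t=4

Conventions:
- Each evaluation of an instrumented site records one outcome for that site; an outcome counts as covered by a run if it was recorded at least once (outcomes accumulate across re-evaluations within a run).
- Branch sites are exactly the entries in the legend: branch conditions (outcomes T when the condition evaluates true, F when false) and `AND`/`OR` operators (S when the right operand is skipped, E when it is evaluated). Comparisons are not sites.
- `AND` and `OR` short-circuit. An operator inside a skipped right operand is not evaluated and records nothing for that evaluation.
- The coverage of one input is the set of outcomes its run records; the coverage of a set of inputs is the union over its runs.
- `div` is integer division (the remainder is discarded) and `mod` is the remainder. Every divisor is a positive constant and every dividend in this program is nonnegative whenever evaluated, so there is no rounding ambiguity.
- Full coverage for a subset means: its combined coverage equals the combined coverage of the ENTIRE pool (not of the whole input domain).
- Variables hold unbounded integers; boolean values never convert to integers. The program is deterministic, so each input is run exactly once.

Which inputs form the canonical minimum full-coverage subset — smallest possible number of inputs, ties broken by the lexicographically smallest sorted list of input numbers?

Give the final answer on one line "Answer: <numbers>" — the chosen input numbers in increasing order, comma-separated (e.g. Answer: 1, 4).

test 1 (b=3, s=1, t=5) hits B1=T, B2=F, B3=S, B4=F, B5=E
test 2 (b=5, s=3, t=6) hits B1=T, B2=F, B3=S, B4=F, B5=E
test 3 (b=5, s=6, t=8) hits B1=T, B2=F, B3=S, B4=F, B5=S
test 4 (b=4, s=4, t=4) hits B1=F, B2=F, B3=E, B4=T, B5=E
together the pool reaches 9 outcomes: B1=T, B1=F, B2=F, B3=S, B3=E, B4=T, B4=F, B5=S, B5=E
every size-1 subset falls short of the 9 outcomes (best: 5/9)
inputs {3, 4} (size 2) cover everything; no size-2 subset with a lexicographically smaller index list covers all 9

Answer: 3, 4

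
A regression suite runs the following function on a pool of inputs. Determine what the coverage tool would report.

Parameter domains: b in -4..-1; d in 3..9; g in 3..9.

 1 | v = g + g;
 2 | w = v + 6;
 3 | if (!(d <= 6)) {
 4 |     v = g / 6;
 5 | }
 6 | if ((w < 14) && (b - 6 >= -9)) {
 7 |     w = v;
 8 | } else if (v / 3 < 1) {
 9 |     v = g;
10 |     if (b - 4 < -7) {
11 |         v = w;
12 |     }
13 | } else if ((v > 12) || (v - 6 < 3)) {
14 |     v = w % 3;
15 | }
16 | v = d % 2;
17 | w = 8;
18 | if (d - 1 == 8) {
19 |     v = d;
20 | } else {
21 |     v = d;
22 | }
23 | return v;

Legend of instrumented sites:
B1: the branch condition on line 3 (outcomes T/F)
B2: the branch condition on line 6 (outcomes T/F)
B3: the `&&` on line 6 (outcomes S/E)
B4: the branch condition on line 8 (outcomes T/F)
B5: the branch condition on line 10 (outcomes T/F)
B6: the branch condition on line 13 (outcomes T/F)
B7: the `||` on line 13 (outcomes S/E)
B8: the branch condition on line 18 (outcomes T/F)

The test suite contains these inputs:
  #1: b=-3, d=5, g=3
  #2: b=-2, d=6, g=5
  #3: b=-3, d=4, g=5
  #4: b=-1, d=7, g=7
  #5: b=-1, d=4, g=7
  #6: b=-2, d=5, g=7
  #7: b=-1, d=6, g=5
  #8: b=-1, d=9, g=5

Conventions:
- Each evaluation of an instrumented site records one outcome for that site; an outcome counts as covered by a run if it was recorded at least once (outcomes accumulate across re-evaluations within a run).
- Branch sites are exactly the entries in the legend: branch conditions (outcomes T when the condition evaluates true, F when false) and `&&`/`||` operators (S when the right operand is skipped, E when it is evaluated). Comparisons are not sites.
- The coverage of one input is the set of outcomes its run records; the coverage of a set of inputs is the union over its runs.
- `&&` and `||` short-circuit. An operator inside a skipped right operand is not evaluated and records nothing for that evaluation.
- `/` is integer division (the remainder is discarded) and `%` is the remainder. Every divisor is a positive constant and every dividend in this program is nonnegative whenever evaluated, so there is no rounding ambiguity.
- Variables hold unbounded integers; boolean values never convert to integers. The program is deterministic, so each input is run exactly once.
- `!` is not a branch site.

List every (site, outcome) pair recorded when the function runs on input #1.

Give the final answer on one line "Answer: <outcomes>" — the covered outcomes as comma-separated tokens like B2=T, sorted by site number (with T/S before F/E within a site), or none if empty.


Tracing the run of input #1 (b=-3, d=5, g=3):
  B1->F, B3->E, B2->T, B8->F
as a set, this run covers: B1=F, B2=T, B3=E, B8=F
Answer: B1=F, B2=T, B3=E, B8=F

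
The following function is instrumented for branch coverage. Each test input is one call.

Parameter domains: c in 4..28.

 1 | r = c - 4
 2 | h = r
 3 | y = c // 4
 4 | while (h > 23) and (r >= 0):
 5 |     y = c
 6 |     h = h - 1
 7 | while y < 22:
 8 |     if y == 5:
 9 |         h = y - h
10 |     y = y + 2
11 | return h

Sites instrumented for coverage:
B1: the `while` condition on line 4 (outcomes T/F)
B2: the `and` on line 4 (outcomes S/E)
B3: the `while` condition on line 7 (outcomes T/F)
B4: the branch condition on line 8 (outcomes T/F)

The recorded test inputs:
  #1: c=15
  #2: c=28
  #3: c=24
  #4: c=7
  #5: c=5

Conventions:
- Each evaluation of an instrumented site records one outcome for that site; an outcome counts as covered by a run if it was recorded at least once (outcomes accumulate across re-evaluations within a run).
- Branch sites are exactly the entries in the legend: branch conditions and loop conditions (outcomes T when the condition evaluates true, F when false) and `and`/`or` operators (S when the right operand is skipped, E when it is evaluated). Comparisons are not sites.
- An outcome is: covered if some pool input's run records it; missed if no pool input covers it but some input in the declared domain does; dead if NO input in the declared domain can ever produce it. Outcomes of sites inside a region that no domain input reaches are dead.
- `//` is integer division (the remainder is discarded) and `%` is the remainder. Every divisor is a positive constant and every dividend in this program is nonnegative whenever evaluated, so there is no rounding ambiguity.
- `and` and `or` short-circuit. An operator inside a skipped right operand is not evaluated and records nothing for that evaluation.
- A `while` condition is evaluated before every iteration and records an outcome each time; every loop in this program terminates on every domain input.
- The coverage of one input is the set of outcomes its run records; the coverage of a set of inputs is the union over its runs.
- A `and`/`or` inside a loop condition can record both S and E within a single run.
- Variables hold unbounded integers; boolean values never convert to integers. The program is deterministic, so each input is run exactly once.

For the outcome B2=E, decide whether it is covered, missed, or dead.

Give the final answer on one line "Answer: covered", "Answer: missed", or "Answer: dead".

B2=E is recorded by pool input(s) 2 -> covered

Answer: covered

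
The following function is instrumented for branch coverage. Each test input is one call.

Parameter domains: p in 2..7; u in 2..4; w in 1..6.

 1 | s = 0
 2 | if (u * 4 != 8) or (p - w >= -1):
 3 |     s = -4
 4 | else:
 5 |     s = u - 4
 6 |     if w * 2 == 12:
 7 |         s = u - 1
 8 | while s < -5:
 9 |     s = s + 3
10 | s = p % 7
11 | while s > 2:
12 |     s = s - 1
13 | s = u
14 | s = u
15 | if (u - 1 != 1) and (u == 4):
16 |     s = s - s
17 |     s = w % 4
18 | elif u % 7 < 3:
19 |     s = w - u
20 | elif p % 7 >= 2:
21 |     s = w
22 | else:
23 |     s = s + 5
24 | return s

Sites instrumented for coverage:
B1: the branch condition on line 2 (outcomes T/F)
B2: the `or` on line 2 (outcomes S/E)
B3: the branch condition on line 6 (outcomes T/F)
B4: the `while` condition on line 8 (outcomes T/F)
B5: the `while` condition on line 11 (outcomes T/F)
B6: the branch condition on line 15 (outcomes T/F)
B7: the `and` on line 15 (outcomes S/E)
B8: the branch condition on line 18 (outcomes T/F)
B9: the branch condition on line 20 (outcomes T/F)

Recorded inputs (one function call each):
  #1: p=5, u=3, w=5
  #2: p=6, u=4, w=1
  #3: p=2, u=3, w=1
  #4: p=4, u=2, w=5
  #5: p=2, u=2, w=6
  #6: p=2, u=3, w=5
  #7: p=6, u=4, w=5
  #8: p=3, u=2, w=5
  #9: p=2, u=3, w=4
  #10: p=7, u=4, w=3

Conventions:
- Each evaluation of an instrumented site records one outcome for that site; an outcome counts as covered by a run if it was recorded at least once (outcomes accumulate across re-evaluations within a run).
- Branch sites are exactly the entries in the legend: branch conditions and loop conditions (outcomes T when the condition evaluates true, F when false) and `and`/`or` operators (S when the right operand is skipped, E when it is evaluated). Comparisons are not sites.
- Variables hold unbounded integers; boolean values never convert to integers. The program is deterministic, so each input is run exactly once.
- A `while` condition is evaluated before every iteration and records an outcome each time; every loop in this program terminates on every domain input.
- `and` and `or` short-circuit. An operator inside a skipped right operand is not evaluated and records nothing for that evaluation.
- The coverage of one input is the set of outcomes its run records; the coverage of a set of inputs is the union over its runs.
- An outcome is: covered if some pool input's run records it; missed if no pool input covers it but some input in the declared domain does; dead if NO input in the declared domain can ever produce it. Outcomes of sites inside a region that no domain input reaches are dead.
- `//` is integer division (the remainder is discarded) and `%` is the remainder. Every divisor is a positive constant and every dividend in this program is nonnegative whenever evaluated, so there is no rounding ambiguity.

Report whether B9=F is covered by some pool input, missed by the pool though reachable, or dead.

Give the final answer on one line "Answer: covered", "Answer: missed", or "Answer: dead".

no pool input records B9=F
but domain input (p=7, u=3, w=1) does record it -> reachable, so missed

Answer: missed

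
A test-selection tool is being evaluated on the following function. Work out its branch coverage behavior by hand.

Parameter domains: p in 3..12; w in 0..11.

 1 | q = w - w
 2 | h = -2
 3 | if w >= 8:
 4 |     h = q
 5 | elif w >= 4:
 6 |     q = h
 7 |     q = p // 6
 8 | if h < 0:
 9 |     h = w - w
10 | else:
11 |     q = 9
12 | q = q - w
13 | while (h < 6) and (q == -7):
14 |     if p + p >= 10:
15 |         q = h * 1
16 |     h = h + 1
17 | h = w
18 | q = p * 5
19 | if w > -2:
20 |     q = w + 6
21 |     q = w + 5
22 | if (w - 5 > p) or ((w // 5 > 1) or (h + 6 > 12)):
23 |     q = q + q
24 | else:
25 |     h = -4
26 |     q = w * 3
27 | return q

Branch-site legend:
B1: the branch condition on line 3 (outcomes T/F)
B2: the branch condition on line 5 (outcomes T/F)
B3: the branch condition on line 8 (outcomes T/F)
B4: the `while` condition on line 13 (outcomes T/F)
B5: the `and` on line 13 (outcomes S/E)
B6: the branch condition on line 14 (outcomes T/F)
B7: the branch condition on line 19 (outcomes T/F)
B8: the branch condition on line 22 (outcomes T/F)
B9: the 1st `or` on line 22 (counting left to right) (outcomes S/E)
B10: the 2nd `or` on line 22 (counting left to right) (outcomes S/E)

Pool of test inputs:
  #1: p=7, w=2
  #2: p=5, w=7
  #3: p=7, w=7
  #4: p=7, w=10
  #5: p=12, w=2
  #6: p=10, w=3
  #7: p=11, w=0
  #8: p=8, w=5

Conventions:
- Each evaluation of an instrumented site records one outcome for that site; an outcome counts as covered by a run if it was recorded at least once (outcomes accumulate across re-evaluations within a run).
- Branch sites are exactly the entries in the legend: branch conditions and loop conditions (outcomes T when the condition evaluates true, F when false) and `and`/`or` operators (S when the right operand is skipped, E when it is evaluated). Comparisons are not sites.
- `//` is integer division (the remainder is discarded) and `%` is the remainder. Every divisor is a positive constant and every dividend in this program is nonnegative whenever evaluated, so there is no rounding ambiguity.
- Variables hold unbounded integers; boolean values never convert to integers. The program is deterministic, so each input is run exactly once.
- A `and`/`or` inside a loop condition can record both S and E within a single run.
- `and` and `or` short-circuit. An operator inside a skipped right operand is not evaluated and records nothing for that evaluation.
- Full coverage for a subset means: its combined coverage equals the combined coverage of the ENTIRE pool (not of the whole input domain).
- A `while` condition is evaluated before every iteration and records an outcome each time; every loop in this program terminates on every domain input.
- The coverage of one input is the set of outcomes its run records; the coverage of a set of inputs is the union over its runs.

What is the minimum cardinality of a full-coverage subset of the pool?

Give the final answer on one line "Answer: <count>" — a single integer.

test 1 (p=7, w=2) fires B1->F, B2->F, B3->T, B5->E, B4->F, B7->T, B9->E, B10->E, B8->F; hits B1=F, B2=F, B3=T, B4=F, B5=E, B7=T, B8=F, B9=E, B10=E
test 2 (p=5, w=7) fires B1->F, B2->T, B3->T, B5->E, B4->T, B6->T, B5->E, B4->F, B7->T, B9->E, B10->E, B8->T; hits B1=F, B2=T, B3=T, B4=T, B4=F, B5=E, B6=T, B7=T, B8=T, B9=E, B10=E
test 3 (p=7, w=7) fires B1->F, B2->T, B3->T, B5->E, B4->F, B7->T, B9->E, B10->E, B8->T; hits B1=F, B2=T, B3=T, B4=F, B5=E, B7=T, B8=T, B9=E, B10=E
test 4 (p=7, w=10) fires B1->T, B3->F, B5->E, B4->F, B7->T, B9->E, B10->S, B8->T; hits B1=T, B3=F, B4=F, B5=E, B7=T, B8=T, B9=E, B10=S
test 5 (p=12, w=2) fires B1->F, B2->F, B3->T, B5->E, B4->F, B7->T, B9->E, B10->E, B8->F; hits B1=F, B2=F, B3=T, B4=F, B5=E, B7=T, B8=F, B9=E, B10=E
test 6 (p=10, w=3) fires B1->F, B2->F, B3->T, B5->E, B4->F, B7->T, B9->E, B10->E, B8->F; hits B1=F, B2=F, B3=T, B4=F, B5=E, B7=T, B8=F, B9=E, B10=E
test 7 (p=11, w=0) fires B1->F, B2->F, B3->T, B5->E, B4->F, B7->T, B9->E, B10->E, B8->F; hits B1=F, B2=F, B3=T, B4=F, B5=E, B7=T, B8=F, B9=E, B10=E
test 8 (p=8, w=5) fires B1->F, B2->T, B3->T, B5->E, B4->F, B7->T, B9->E, B10->E, B8->F; hits B1=F, B2=T, B3=T, B4=F, B5=E, B7=T, B8=F, B9=E, B10=E
pool-wide coverage (16 outcomes): B1=T, B1=F, B2=T, B2=F, B3=T, B3=F, B4=T, B4=F, B5=E, B6=T, B7=T, B8=T, B8=F, B9=E, B10=S, B10=E
size 1 is not enough: best union over all size-1 subsets is 11/16
size 2 is not enough: best union over all size-2 subsets is 14/16
size 3: inputs {1, 2, 4} cover all 16 outcomes, and no lexicographically smaller subset of this size does

Answer: 3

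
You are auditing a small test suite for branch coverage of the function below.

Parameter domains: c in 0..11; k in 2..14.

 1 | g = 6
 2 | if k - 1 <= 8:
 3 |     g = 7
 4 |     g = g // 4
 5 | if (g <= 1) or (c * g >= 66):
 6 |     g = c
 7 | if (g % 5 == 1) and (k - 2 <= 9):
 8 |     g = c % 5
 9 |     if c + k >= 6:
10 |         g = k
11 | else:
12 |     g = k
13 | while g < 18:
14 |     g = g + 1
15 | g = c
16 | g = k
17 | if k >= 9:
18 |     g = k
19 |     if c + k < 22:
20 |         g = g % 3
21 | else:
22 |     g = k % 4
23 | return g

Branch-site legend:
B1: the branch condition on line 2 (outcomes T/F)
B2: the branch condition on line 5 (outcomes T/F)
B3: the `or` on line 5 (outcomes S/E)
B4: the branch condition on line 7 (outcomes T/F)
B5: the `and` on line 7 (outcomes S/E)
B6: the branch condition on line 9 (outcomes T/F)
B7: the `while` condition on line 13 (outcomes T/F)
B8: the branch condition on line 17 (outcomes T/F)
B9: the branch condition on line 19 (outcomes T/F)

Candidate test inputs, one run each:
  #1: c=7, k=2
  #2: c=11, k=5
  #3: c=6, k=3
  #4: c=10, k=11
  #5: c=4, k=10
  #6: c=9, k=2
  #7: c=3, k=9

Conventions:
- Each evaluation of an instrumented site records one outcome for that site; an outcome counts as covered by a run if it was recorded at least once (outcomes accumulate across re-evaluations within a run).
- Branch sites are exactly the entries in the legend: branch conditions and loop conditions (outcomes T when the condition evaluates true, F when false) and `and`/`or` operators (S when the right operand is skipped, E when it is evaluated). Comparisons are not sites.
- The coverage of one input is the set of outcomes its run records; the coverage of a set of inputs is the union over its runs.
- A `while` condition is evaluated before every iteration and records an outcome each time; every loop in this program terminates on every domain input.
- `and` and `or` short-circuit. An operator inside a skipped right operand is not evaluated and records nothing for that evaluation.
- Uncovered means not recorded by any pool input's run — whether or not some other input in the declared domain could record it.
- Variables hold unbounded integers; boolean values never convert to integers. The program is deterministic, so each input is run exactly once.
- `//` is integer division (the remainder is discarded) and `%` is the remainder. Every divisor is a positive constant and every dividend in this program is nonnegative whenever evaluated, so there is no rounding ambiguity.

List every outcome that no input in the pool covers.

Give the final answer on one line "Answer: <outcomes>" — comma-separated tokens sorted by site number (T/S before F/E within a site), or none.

input #1 (c=7, k=2): events B1->T, B3->S, B2->T, B5->S, B4->F, B7->T, B7->T, B7->T, B7->T, B7->T, B7->T, B7->T, B7->T, B7->T, ...; covers B1=T, B2=T, B3=S, B4=F, B5=S, B7=T, B7=F, B8=F
input #2 (c=11, k=5): events B1->T, B3->S, B2->T, B5->E, B4->T, B6->T, B7->T, B7->T, B7->T, B7->T, B7->T, B7->T, B7->T, B7->T, ...; covers B1=T, B2=T, B3=S, B4=T, B5=E, B6=T, B7=T, B7=F, B8=F
input #3 (c=6, k=3): events B1->T, B3->S, B2->T, B5->E, B4->T, B6->T, B7->T, B7->T, B7->T, B7->T, B7->T, B7->T, B7->T, B7->T, ...; covers B1=T, B2=T, B3=S, B4=T, B5=E, B6=T, B7=T, B7=F, B8=F
input #4 (c=10, k=11): events B1->F, B3->E, B2->F, B5->E, B4->T, B6->T, B7->T, B7->T, B7->T, B7->T, B7->T, B7->T, B7->T, B7->F, ...; covers B1=F, B2=F, B3=E, B4=T, B5=E, B6=T, B7=T, B7=F, B8=T, B9=T
input #5 (c=4, k=10): events B1->F, B3->E, B2->F, B5->E, B4->T, B6->T, B7->T, B7->T, B7->T, B7->T, B7->T, B7->T, B7->T, B7->T, ...; covers B1=F, B2=F, B3=E, B4=T, B5=E, B6=T, B7=T, B7=F, B8=T, B9=T
input #6 (c=9, k=2): events B1->T, B3->S, B2->T, B5->S, B4->F, B7->T, B7->T, B7->T, B7->T, B7->T, B7->T, B7->T, B7->T, B7->T, ...; covers B1=T, B2=T, B3=S, B4=F, B5=S, B7=T, B7=F, B8=F
input #7 (c=3, k=9): events B1->T, B3->S, B2->T, B5->S, B4->F, B7->T, B7->T, B7->T, B7->T, B7->T, B7->T, B7->T, B7->T, B7->T, ...; covers B1=T, B2=T, B3=S, B4=F, B5=S, B7=T, B7=F, B8=T, B9=T
union over the pool: B1=T, B1=F, B2=T, B2=F, B3=S, B3=E, B4=T, B4=F, B5=S, B5=E, B6=T, B7=T, B7=F, B8=T, B8=F, B9=T
uncovered (2 of 18): B6=F, B9=F

Answer: B6=F, B9=F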